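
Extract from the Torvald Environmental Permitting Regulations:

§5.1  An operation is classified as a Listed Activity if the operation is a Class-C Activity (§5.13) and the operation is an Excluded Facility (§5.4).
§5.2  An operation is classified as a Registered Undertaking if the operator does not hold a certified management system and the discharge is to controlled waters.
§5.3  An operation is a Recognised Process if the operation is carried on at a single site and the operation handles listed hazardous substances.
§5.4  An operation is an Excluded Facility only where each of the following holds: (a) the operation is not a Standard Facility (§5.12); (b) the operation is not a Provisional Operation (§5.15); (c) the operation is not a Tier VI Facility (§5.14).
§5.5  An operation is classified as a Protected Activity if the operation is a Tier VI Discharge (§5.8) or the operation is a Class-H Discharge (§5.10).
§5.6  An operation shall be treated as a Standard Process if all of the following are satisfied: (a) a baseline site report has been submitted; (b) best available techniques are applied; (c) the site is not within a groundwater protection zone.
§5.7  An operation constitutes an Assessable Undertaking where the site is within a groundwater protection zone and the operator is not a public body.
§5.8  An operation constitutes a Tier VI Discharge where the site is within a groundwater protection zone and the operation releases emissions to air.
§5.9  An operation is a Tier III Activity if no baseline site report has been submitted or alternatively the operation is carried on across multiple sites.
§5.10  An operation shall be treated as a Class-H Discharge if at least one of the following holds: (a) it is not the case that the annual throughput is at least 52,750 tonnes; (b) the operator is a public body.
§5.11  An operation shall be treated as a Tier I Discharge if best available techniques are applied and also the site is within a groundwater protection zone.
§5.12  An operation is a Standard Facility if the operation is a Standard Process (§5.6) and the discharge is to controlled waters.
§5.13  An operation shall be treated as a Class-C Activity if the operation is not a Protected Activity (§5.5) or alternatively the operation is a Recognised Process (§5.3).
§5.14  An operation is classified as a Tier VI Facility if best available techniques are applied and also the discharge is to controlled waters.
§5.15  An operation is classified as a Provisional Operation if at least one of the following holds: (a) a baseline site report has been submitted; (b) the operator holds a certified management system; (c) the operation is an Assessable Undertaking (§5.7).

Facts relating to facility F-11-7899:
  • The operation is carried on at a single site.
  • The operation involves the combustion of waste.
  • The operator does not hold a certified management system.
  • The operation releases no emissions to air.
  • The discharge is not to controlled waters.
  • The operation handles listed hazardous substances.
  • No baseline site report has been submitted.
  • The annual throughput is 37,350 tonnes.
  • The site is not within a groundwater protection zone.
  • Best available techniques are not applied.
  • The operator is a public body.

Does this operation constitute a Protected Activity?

§5.8 — Tier VI Discharge: [the site is within a groundwater protection zone? no] AND [the operation releases emissions to air? no] → not satisfied.
§5.10 — Class-H Discharge: [annual throughput: 37,350 tonnes ≥ 52,750 tonnes? no, so negated condition yes] OR [the operator is a public body? yes] → satisfied.
§5.5 — Protected Activity: [Tier VI Discharge (§5.8)? no] OR [Class-H Discharge (§5.10)? yes] → satisfied.

Yes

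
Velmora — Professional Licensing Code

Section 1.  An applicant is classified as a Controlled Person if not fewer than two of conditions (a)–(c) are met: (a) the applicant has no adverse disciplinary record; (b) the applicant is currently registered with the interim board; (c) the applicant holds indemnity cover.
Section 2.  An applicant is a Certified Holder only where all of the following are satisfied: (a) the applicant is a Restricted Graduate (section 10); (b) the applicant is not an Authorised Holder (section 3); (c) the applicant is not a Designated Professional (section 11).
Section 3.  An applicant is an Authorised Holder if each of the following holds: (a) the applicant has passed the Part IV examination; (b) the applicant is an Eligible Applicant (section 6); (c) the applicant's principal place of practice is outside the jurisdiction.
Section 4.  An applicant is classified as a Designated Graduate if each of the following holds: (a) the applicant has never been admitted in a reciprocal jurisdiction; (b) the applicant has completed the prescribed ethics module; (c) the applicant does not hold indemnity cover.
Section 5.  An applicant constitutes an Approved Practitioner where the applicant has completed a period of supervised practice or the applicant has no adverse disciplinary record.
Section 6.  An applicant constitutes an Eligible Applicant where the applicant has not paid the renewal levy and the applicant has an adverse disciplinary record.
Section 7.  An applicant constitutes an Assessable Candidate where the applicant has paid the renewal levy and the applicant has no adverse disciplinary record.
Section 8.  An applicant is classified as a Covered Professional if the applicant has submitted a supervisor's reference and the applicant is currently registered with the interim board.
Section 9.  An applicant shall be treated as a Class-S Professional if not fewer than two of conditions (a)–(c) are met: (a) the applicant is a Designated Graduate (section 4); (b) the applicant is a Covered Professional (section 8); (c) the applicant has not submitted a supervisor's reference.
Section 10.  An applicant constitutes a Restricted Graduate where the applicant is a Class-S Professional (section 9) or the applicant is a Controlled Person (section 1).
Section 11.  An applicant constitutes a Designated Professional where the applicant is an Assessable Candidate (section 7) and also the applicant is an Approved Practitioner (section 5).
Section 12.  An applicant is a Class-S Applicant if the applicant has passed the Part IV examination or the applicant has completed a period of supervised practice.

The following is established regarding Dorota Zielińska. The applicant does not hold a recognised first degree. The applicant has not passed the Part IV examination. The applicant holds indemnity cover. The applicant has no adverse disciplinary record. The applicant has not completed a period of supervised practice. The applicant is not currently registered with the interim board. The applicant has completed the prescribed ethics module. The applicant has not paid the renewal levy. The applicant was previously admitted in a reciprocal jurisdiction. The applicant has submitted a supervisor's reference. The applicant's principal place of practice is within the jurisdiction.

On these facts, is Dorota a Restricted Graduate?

Yes

section 4 — Designated Graduate: [the applicant has never been admitted in a reciprocal jurisdiction? no] AND [the applicant has completed the prescribed ethics module? yes] AND [the applicant does not hold indemnity cover? no] → not satisfied.
section 8 — Covered Professional: [the applicant has submitted a supervisor's reference? yes] AND [the applicant is currently registered with the interim board? no] → not satisfied.
section 9 — Class-S Professional: Designated Graduate (section 4)? no; Covered Professional (section 8)? no; the applicant has not submitted a supervisor's reference? no — 0 of 3 hold (need ≥2) → not satisfied.
section 1 — Controlled Person: the applicant has no adverse disciplinary record? yes; the applicant is currently registered with the interim board? no; the applicant holds indemnity cover? yes — 2 of 3 hold (need ≥2) → satisfied.
section 10 — Restricted Graduate: [Class-S Professional (section 9)? no] OR [Controlled Person (section 1)? yes] → satisfied.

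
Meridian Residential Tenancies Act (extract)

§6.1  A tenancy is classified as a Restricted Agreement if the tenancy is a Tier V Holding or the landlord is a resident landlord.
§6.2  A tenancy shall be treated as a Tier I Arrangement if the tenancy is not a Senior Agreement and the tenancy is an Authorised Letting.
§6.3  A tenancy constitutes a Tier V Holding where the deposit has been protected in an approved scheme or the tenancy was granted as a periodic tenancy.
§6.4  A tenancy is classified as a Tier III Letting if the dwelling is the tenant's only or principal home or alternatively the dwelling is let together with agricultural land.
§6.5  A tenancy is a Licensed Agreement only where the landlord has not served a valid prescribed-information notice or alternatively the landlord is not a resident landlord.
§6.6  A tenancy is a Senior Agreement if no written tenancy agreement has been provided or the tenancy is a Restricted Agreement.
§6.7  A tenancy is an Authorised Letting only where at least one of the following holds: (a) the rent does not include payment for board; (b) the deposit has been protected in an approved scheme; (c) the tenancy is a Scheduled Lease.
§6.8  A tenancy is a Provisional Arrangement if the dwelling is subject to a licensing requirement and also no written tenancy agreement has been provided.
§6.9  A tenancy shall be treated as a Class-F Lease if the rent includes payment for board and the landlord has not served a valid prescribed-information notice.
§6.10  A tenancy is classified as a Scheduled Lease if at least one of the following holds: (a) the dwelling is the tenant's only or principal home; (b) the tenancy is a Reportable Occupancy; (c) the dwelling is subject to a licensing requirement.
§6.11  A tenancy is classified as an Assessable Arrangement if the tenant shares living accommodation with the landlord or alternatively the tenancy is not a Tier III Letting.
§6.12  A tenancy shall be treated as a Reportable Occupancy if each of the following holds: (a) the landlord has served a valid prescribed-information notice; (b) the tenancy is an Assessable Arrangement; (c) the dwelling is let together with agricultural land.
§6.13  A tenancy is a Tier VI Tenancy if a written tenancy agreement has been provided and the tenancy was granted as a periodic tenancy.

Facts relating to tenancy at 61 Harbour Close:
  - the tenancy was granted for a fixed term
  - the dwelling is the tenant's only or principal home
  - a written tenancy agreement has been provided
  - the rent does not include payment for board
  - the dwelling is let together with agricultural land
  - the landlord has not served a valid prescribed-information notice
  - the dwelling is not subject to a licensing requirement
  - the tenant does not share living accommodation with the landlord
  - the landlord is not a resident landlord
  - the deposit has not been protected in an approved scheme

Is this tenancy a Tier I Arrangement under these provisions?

§6.3 — Tier V Holding: [the deposit has been protected in an approved scheme? no] OR [the tenancy was granted as a periodic tenancy? no] → not satisfied.
§6.1 — Restricted Agreement: [Tier V Holding (§6.3)? no] OR [the landlord is a resident landlord? no] → not satisfied.
§6.6 — Senior Agreement: [no written tenancy agreement has been provided? no] OR [Restricted Agreement (§6.1)? no] → not satisfied.
§6.4 — Tier III Letting: [the dwelling is the tenant's only or principal home? yes] OR [the dwelling is let together with agricultural land? yes] → satisfied.
§6.11 — Assessable Arrangement: [the tenant shares living accommodation with the landlord? no] OR [not a Tier III Letting (§6.4)? no] → not satisfied.
§6.12 — Reportable Occupancy: [the landlord has served a valid prescribed-information notice? no] AND [Assessable Arrangement (§6.11)? no] AND [the dwelling is let together with agricultural land? yes] → not satisfied.
§6.10 — Scheduled Lease: [the dwelling is the tenant's only or principal home? yes] OR [Reportable Occupancy (§6.12)? no] OR [the dwelling is subject to a licensing requirement? no] → satisfied.
§6.7 — Authorised Letting: [the rent does not include payment for board? yes] OR [the deposit has been protected in an approved scheme? no] OR [Scheduled Lease (§6.10)? yes] → satisfied.
§6.2 — Tier I Arrangement: [not a Senior Agreement (§6.6)? yes] AND [Authorised Letting (§6.7)? yes] → satisfied.

Yes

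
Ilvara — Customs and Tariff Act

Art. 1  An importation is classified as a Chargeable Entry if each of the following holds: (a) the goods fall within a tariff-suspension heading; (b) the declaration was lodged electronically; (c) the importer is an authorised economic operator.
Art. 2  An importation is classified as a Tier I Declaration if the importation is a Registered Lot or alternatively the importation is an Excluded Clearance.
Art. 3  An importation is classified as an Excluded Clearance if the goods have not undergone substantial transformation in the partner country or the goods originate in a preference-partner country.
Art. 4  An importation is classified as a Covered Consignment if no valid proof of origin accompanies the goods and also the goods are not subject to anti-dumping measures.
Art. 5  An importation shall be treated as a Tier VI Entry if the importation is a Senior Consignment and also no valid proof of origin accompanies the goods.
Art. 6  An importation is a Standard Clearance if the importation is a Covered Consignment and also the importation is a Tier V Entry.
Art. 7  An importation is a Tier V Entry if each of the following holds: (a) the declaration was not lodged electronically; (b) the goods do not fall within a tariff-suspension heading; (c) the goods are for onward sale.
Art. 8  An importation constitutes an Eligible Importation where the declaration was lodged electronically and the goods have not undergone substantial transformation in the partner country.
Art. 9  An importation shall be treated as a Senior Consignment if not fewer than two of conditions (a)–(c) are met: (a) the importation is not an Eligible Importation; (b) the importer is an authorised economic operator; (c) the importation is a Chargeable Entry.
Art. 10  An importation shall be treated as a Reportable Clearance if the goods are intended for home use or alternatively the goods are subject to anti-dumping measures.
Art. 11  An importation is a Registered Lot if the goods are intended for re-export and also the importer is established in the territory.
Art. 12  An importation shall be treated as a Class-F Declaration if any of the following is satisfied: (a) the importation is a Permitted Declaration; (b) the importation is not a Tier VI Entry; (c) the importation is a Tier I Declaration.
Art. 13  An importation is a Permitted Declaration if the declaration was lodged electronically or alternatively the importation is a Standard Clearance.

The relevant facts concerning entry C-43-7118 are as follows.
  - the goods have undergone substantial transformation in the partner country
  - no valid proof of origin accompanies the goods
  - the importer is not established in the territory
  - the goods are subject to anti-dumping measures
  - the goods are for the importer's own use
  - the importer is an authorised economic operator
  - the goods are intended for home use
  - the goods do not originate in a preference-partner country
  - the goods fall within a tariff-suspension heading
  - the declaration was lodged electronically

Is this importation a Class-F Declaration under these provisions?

Yes

article 4 — Covered Consignment: [no valid proof of origin accompanies the goods? yes] AND [the goods are not subject to anti-dumping measures? no] → not satisfied.
article 7 — Tier V Entry: [the declaration was not lodged electronically? no] AND [the goods do not fall within a tariff-suspension heading? no] AND [the goods are for onward sale? no] → not satisfied.
article 6 — Standard Clearance: [Covered Consignment (article 4)? no] AND [Tier V Entry (article 7)? no] → not satisfied.
article 13 — Permitted Declaration: [the declaration was lodged electronically? yes] OR [Standard Clearance (article 6)? no] → satisfied.
article 8 — Eligible Importation: [the declaration was lodged electronically? yes] AND [the goods have not undergone substantial transformation in the partner country? no] → not satisfied.
article 1 — Chargeable Entry: [the goods fall within a tariff-suspension heading? yes] AND [the declaration was lodged electronically? yes] AND [the importer is an authorised economic operator? yes] → satisfied.
article 9 — Senior Consignment: not an Eligible Importation (article 8)? yes; the importer is an authorised economic operator? yes; Chargeable Entry (article 1)? yes — 3 of 3 hold (need ≥2) → satisfied.
article 5 — Tier VI Entry: [Senior Consignment (article 9)? yes] AND [no valid proof of origin accompanies the goods? yes] → satisfied.
article 11 — Registered Lot: [the goods are intended for re-export? no] AND [the importer is established in the territory? no] → not satisfied.
article 3 — Excluded Clearance: [the goods have not undergone substantial transformation in the partner country? no] OR [the goods originate in a preference-partner country? no] → not satisfied.
article 2 — Tier I Declaration: [Registered Lot (article 11)? no] OR [Excluded Clearance (article 3)? no] → not satisfied.
article 12 — Class-F Declaration: [Permitted Declaration (article 13)? yes] OR [not a Tier VI Entry (article 5)? no] OR [Tier I Declaration (article 2)? no] → satisfied.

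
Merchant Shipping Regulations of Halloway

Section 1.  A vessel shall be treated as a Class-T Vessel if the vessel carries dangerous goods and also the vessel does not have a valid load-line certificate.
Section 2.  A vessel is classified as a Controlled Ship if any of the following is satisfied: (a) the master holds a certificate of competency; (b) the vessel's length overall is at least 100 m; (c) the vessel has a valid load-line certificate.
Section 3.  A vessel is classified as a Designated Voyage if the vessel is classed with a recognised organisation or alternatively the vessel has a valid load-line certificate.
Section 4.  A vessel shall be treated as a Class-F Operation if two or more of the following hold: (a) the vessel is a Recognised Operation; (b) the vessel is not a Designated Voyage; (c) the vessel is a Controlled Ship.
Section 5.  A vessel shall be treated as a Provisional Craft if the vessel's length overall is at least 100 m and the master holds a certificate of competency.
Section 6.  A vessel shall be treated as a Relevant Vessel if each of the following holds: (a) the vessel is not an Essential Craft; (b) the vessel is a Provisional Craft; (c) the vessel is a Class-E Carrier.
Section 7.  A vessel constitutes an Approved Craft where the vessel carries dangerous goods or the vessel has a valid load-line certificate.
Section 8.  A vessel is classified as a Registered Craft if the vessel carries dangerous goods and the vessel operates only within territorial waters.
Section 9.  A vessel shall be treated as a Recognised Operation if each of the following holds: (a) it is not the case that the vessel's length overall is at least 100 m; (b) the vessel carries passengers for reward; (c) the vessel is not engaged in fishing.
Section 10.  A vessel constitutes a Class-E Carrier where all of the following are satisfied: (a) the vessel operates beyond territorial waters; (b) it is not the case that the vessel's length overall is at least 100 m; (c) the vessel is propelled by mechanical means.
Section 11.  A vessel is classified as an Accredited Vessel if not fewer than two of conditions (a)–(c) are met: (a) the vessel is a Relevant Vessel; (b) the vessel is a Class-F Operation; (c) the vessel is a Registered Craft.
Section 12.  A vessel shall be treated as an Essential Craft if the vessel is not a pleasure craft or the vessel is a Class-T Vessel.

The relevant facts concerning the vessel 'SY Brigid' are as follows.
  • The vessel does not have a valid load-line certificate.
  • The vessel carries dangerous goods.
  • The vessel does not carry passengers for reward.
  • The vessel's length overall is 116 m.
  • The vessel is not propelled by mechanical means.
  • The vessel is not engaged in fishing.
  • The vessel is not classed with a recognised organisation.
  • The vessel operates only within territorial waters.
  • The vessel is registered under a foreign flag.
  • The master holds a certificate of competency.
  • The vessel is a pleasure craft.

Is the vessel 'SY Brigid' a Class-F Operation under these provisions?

Under section 9: vessel's length overall: 116 m ≥ 100 m? yes, so negated condition no; and the vessel carries passengers for reward? no; and the vessel is not engaged in fishing? yes. So the vessel is not a Recognised Operation.
Under section 3: the vessel is classed with a recognised organisation? no; or the vessel has a valid load-line certificate? no. So the vessel is not a Designated Voyage.
Under section 2: the master holds a certificate of competency? yes; or vessel's length overall: 116 m ≥ 100 m? yes; or the vessel has a valid load-line certificate? no. So the vessel is a Controlled Ship.
Under section 4: Recognised Operation (section 9)? no; not a Designated Voyage (section 3)? yes; Controlled Ship (section 2)? yes — 2 of 3 hold (need ≥2) → satisfied.

Yes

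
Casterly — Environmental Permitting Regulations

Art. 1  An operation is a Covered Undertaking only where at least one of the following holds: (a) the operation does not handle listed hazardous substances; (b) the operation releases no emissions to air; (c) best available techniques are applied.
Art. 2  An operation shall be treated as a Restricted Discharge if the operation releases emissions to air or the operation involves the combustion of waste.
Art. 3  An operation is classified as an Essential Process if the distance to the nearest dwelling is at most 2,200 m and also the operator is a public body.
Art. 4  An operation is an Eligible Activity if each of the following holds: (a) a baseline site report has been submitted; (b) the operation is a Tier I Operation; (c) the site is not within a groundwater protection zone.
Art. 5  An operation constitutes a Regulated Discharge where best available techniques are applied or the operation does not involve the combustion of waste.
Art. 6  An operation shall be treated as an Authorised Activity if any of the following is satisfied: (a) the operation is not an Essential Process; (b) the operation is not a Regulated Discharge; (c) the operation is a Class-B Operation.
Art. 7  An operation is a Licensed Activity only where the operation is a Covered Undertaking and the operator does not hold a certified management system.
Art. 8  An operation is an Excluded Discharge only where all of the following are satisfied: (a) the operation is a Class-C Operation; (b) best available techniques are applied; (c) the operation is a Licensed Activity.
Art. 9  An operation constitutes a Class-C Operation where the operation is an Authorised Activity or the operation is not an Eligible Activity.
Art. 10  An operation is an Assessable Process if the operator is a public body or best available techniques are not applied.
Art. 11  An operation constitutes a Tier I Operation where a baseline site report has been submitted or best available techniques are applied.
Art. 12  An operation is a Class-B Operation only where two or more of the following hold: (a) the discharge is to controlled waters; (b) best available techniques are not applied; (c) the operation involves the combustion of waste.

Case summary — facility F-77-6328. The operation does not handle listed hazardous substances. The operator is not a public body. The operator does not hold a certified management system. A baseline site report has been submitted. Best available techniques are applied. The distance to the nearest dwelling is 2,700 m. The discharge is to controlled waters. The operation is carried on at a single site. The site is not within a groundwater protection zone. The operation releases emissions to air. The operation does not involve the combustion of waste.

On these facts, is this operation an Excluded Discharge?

article 3 — Essential Process: [distance to the nearest dwelling: 2,700 m ≤ 2,200 m? no] AND [the operator is a public body? no] → not satisfied.
article 5 — Regulated Discharge: [best available techniques are applied? yes] OR [the operation does not involve the combustion of waste? yes] → satisfied.
article 12 — Class-B Operation: the discharge is to controlled waters? yes; best available techniques are not applied? no; the operation involves the combustion of waste? no — 1 of 3 hold (need ≥2) → not satisfied.
article 6 — Authorised Activity: [not an Essential Process (article 3)? yes] OR [not a Regulated Discharge (article 5)? no] OR [Class-B Operation (article 12)? no] → satisfied.
article 11 — Tier I Operation: [a baseline site report has been submitted? yes] OR [best available techniques are applied? yes] → satisfied.
article 4 — Eligible Activity: [a baseline site report has been submitted? yes] AND [Tier I Operation (article 11)? yes] AND [the site is not within a groundwater protection zone? yes] → satisfied.
article 9 — Class-C Operation: [Authorised Activity (article 6)? yes] OR [not an Eligible Activity (article 4)? no] → satisfied.
article 1 — Covered Undertaking: [the operation does not handle listed hazardous substances? yes] OR [the operation releases no emissions to air? no] OR [best available techniques are applied? yes] → satisfied.
article 7 — Licensed Activity: [Covered Undertaking (article 1)? yes] AND [the operator does not hold a certified management system? yes] → satisfied.
article 8 — Excluded Discharge: [Class-C Operation (article 9)? yes] AND [best available techniques are applied? yes] AND [Licensed Activity (article 7)? yes] → satisfied.

Yes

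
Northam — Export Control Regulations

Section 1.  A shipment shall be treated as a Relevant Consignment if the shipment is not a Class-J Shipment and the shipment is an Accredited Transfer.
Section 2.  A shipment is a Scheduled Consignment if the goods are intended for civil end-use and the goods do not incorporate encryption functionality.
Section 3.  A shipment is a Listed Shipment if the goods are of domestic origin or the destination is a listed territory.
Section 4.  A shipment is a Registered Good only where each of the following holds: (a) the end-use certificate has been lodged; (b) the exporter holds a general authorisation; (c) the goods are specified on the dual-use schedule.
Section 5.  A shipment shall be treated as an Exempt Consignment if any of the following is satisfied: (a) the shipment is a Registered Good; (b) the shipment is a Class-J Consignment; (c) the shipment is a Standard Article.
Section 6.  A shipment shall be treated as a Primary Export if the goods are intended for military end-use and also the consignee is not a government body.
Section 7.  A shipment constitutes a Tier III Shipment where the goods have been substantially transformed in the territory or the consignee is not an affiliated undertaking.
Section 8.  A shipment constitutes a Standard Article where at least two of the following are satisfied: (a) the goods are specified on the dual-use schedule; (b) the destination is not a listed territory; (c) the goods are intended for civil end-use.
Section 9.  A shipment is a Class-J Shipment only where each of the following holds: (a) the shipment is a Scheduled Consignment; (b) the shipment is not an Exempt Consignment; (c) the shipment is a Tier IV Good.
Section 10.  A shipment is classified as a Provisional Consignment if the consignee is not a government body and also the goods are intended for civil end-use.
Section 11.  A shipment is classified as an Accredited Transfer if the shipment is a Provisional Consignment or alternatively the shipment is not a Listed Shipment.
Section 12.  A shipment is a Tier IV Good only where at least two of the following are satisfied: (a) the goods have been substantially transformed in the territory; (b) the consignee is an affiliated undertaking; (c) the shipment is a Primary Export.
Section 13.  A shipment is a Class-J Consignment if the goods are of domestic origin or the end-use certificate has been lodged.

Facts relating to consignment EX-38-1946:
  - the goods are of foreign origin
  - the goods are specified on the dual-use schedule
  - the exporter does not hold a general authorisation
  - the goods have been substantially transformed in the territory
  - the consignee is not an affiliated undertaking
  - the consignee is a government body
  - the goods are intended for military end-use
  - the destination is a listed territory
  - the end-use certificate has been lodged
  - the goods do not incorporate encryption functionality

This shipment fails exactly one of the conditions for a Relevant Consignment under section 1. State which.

Under section 2: the goods are intended for civil end-use? no; and the goods do not incorporate encryption functionality? yes. So the shipment is not a Scheduled Consignment.
Under section 4: the end-use certificate has been lodged? yes; and the exporter holds a general authorisation? no; and the goods are specified on the dual-use schedule? yes. So the shipment is not a Registered Good.
Under section 13: the goods are of domestic origin? no; or the end-use certificate has been lodged? yes. So the shipment is a Class-J Consignment.
Under section 8: the goods are specified on the dual-use schedule? yes; the destination is not a listed territory? no; the goods are intended for civil end-use? no — 1 of 3 hold (need ≥2) → not satisfied.
Under section 5: Registered Good (section 4)? no; or Class-J Consignment (section 13)? yes; or Standard Article (section 8)? no. So the shipment is an Exempt Consignment.
Under section 6: the goods are intended for military end-use? yes; and the consignee is not a government body? no. So the shipment is not a Primary Export.
Under section 12: the goods have been substantially transformed in the territory? yes; the consignee is an affiliated undertaking? no; Primary Export (section 6)? no — 1 of 3 hold (need ≥2) → not satisfied.
Under section 9: Scheduled Consignment (section 2)? no; and not an Exempt Consignment (section 5)? no; and Tier IV Good (section 12)? no. So the shipment is not a Class-J Shipment.
Under section 10: the consignee is not a government body? no; and the goods are intended for civil end-use? no. So the shipment is not a Provisional Consignment.
Under section 3: the goods are of domestic origin? no; or the destination is a listed territory? yes. So the shipment is a Listed Shipment.
Under section 11: Provisional Consignment (section 10)? no; or not a Listed Shipment (section 3)? no. So the shipment is not an Accredited Transfer.
Under section 1: not a Class-J Shipment (section 9)? yes; and Accredited Transfer (section 11)? no. So the shipment is not a Relevant Consignment.

Accredited Transfer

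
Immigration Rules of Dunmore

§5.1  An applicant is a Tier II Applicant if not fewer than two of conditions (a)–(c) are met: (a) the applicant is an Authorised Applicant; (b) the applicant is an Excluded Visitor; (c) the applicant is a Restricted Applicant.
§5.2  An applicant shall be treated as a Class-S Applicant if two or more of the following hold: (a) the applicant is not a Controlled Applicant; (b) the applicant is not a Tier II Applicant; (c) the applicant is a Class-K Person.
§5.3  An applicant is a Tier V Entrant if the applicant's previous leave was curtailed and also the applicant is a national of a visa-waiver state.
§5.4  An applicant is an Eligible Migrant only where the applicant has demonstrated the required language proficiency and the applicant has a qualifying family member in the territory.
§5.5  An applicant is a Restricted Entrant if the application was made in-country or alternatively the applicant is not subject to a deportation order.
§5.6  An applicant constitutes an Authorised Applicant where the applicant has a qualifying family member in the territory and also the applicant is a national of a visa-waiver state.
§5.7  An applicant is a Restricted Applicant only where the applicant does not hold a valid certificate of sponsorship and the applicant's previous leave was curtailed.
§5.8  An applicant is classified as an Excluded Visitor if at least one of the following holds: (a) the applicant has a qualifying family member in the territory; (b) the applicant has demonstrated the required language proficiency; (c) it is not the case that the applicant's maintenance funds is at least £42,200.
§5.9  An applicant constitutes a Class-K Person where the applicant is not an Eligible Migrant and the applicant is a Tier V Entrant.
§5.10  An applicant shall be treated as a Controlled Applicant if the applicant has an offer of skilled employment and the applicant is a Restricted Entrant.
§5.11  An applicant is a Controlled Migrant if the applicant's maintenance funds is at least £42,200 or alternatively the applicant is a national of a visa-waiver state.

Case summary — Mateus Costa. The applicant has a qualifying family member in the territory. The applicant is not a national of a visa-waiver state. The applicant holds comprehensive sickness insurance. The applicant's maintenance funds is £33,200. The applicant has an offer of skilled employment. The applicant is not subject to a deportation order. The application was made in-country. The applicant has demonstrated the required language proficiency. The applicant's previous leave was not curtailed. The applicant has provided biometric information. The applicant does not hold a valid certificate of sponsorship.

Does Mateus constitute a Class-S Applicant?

No

§5.5 — Restricted Entrant: [the application was made in-country? yes] OR [the applicant is not subject to a deportation order? yes] → satisfied.
§5.10 — Controlled Applicant: [the applicant has an offer of skilled employment? yes] AND [Restricted Entrant (§5.5)? yes] → satisfied.
§5.6 — Authorised Applicant: [the applicant has a qualifying family member in the territory? yes] AND [the applicant is a national of a visa-waiver state? no] → not satisfied.
§5.8 — Excluded Visitor: [the applicant has a qualifying family member in the territory? yes] OR [the applicant has demonstrated the required language proficiency? yes] OR [applicant's maintenance funds: £33,200 ≥ £42,200? no, so negated condition yes] → satisfied.
§5.7 — Restricted Applicant: [the applicant does not hold a valid certificate of sponsorship? yes] AND [the applicant's previous leave was curtailed? no] → not satisfied.
§5.1 — Tier II Applicant: Authorised Applicant (§5.6)? no; Excluded Visitor (§5.8)? yes; Restricted Applicant (§5.7)? no — 1 of 3 hold (need ≥2) → not satisfied.
§5.4 — Eligible Migrant: [the applicant has demonstrated the required language proficiency? yes] AND [the applicant has a qualifying family member in the territory? yes] → satisfied.
§5.3 — Tier V Entrant: [the applicant's previous leave was curtailed? no] AND [the applicant is a national of a visa-waiver state? no] → not satisfied.
§5.9 — Class-K Person: [not an Eligible Migrant (§5.4)? no] AND [Tier V Entrant (§5.3)? no] → not satisfied.
§5.2 — Class-S Applicant: not a Controlled Applicant (§5.10)? no; not a Tier II Applicant (§5.1)? yes; Class-K Person (§5.9)? no — 1 of 3 hold (need ≥2) → not satisfied.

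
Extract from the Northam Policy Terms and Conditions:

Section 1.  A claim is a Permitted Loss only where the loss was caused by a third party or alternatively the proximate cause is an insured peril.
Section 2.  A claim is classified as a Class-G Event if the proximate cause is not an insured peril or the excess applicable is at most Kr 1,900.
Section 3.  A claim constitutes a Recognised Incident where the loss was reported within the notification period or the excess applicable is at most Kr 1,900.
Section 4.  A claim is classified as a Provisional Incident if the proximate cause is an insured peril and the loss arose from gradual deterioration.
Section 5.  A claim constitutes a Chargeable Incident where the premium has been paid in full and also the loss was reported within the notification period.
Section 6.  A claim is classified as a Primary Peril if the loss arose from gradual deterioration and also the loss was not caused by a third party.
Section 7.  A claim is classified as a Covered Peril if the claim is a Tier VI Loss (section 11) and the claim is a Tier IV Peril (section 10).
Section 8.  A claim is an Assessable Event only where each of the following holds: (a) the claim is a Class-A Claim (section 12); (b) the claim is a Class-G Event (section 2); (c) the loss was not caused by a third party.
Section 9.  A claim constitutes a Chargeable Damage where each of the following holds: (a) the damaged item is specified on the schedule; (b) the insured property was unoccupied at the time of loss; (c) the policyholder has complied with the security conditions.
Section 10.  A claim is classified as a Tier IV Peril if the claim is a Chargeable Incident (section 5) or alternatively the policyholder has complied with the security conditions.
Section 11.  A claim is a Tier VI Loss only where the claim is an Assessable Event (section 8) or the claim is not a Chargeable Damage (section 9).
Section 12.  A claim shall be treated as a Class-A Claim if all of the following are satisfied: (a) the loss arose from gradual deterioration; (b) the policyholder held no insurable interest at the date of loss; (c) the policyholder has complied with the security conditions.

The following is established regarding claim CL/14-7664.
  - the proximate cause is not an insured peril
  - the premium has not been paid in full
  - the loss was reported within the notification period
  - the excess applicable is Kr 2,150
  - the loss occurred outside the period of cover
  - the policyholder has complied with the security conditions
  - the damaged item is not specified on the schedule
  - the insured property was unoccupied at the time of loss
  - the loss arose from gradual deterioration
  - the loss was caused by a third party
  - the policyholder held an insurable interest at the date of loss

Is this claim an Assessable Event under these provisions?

No

section 12 — Class-A Claim: [the loss arose from gradual deterioration? yes] AND [the policyholder held no insurable interest at the date of loss? no] AND [the policyholder has complied with the security conditions? yes] → not satisfied.
section 2 — Class-G Event: [the proximate cause is not an insured peril? yes] OR [excess applicable: Kr 2,150 ≤ Kr 1,900? no] → satisfied.
section 8 — Assessable Event: [Class-A Claim (section 12)? no] AND [Class-G Event (section 2)? yes] AND [the loss was not caused by a third party? no] → not satisfied.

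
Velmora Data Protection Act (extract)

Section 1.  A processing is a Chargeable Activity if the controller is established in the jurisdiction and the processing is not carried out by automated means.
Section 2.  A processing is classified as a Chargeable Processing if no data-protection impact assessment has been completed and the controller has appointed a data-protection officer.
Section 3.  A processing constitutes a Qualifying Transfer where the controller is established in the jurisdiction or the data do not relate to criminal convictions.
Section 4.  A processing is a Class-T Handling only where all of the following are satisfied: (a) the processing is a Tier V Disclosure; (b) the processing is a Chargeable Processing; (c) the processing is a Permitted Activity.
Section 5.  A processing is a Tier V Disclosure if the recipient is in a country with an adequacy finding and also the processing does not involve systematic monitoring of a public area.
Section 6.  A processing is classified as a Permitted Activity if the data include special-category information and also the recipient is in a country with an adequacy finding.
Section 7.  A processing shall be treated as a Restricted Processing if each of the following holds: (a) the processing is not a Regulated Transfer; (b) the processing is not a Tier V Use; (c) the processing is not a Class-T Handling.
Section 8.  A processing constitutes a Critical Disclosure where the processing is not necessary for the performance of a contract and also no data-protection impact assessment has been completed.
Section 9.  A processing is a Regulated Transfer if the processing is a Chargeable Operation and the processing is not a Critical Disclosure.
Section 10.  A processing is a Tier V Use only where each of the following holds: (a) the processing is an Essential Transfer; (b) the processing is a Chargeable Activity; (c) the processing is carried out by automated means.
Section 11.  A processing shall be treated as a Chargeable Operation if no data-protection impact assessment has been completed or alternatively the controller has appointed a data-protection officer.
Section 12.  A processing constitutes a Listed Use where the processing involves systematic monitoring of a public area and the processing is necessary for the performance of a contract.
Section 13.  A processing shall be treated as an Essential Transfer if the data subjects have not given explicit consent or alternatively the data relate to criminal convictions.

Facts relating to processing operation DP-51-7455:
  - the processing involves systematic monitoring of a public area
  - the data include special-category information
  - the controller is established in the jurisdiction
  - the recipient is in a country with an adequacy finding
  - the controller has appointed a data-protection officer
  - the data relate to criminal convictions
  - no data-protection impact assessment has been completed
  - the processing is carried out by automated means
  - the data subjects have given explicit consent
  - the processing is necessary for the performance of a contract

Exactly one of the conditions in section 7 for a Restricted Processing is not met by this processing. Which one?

Under section 11: no data-protection impact assessment has been completed? yes; or the controller has appointed a data-protection officer? yes. So the processing is a Chargeable Operation.
Under section 8: the processing is not necessary for the performance of a contract? no; and no data-protection impact assessment has been completed? yes. So the processing is not a Critical Disclosure.
Under section 9: Chargeable Operation (section 11)? yes; and not a Critical Disclosure (section 8)? yes. So the processing is a Regulated Transfer.
Under section 13: the data subjects have not given explicit consent? no; or the data relate to criminal convictions? yes. So the processing is an Essential Transfer.
Under section 1: the controller is established in the jurisdiction? yes; and the processing is not carried out by automated means? no. So the processing is not a Chargeable Activity.
Under section 10: Essential Transfer (section 13)? yes; and Chargeable Activity (section 1)? no; and the processing is carried out by automated means? yes. So the processing is not a Tier V Use.
Under section 5: the recipient is in a country with an adequacy finding? yes; and the processing does not involve systematic monitoring of a public area? no. So the processing is not a Tier V Disclosure.
Under section 2: no data-protection impact assessment has been completed? yes; and the controller has appointed a data-protection officer? yes. So the processing is a Chargeable Processing.
Under section 6: the data include special-category information? yes; and the recipient is in a country with an adequacy finding? yes. So the processing is a Permitted Activity.
Under section 4: Tier V Disclosure (section 5)? no; and Chargeable Processing (section 2)? yes; and Permitted Activity (section 6)? yes. So the processing is not a Class-T Handling.
Under section 7: not a Regulated Transfer (section 9)? no; and not a Tier V Use (section 10)? yes; and not a Class-T Handling (section 4)? yes. So the processing is not a Restricted Processing.

Regulated Transfer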